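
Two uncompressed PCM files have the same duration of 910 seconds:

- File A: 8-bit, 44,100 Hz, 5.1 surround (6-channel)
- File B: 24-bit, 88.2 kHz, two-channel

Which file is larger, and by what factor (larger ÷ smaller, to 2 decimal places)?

File A: 44,100 × 1 × 6 = 264,600 bytes/s.
File B: 88,200 × 3 × 2 = 529,200 bytes/s.
File B is larger; ratio = 481,572,000 / 240,786,000 = 2.00.

File B, by a factor of 2.00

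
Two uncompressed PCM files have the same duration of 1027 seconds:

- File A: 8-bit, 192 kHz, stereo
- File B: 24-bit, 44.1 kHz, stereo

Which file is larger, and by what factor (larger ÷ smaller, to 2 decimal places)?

File A: 192,000 × 1 × 2 = 384,000 bytes/s.
File B: 44,100 × 3 × 2 = 264,600 bytes/s.
File A is larger; ratio = 394,368,000 / 271,744,200 = 1.45.

File A, by a factor of 1.45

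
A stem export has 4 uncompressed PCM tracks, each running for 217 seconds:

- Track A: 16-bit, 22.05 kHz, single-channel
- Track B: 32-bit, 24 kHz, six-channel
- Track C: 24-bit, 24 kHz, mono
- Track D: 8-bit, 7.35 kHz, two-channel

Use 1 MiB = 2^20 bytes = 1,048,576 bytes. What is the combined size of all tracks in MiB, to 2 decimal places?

Track A: 22,050 × 217 × 2 × 1 = 9,569,700 bytes.
Track B: 24,000 × 217 × 4 × 6 = 124,992,000 bytes.
Track C: 24,000 × 217 × 3 × 1 = 15,624,000 bytes.
Track D: 7,350 × 217 × 1 × 2 = 3,189,900 bytes.
Total = 153,375,600 bytes = 146.27 MiB.

146.27 MiB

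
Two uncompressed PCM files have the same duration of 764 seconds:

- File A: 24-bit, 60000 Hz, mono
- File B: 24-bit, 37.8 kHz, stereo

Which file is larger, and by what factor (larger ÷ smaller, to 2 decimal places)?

File A: 60,000 × 3 × 1 = 180,000 bytes/s.
File B: 37,800 × 3 × 2 = 226,800 bytes/s.
File B is larger; ratio = 173,275,200 / 137,520,000 = 1.26.

File B, by a factor of 1.26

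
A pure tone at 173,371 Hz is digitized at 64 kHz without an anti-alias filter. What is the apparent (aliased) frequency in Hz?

18,629 Hz

Nyquist = 64,000/2 = 32,000 Hz; 173,371 Hz exceeds it.
Alias = |173,371 − 3×64,000| = |173,371 − 192,000| = 18,629 Hz.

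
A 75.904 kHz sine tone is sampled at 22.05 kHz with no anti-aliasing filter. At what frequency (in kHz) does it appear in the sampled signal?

Nyquist = 22,050/2 = 11,025 Hz; 75,904 Hz exceeds it.
Alias = |75,904 − 3×22,050| = |75,904 − 66,150| = 9,754 Hz = 9.754 kHz.

9.754 kHz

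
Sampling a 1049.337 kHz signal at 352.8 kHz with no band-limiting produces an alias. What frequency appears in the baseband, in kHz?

9.063 kHz

Nyquist = 352,800/2 = 176,400 Hz; 1,049,337 Hz exceeds it.
Alias = |1,049,337 − 3×352,800| = |1,049,337 − 1,058,400| = 9,063 Hz = 9.063 kHz.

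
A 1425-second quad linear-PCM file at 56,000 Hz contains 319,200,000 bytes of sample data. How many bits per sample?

Bytes per sample = 319,200,000 / (56,000 × 1,425 × 4) = 319,200,000 / 319,200,000 = 1.
Bit depth = 1 × 8 = 8 bits.

8 bits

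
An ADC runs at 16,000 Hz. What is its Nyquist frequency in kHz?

Nyquist frequency = sample rate / 2 = 16,000 / 2 = 8 kHz.

8 kHz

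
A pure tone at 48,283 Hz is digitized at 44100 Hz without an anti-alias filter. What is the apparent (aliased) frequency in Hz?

Nyquist = 44,100/2 = 22,050 Hz; 48,283 Hz exceeds it.
Alias = |48,283 − 1×44,100| = |48,283 − 44,100| = 4,183 Hz.

4,183 Hz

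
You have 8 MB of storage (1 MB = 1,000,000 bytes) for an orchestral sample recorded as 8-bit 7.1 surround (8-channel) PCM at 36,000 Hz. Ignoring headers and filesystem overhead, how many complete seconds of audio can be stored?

27 seconds

Uncompressed byte rate = 36,000 × 1 × 8 = 288,000 bytes/s.
Capacity = 8 × 1,000,000 = 8,000,000 bytes.
8,000,000 / 288,000 ≈ 27.78 s → 27 seconds.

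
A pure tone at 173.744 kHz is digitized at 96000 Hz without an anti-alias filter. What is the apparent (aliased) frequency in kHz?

Nyquist = 96,000/2 = 48,000 Hz; 173,744 Hz exceeds it.
Alias = |173,744 − 2×96,000| = |173,744 − 192,000| = 18,256 Hz = 18.256 kHz.

18.256 kHz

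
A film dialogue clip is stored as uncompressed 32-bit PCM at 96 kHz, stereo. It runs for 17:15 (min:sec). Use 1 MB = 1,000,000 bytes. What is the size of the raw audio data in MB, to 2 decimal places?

794.88 MB

Duration = 17:15 (min:sec) = 1,035 s.
Bytes = 96,000 samples/s × 1,035 s × 4 bytes/sample × 2 ch = 794,880,000 bytes.
794,880,000 / 1,000,000 = 794.88 MB.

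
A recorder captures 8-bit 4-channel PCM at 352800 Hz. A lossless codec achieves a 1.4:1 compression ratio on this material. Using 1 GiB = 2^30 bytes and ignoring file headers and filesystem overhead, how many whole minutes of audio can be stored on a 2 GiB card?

35 minutes

Uncompressed byte rate = 352,800 × 1 × 4 = 1,411,200 bytes/s.
After 1.4:1 compression, effective rate ≈ 1008000 bytes/s.
Capacity = 2 × 1,073,741,824 = 2,147,483,648 bytes.
2,147,483,648 / effective rate ≈ 2130.44 s → 35 minutes.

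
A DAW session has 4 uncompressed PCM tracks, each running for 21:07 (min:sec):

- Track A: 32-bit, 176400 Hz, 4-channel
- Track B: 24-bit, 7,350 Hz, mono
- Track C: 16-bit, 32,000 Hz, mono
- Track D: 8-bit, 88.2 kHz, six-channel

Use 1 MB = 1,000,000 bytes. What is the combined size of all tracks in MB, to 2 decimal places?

21:07 (min:sec) = 1,267 s.
Track A: 176,400 × 1,267 × 4 × 4 = 3,575,980,800 bytes.
Track B: 7,350 × 1,267 × 3 × 1 = 27,937,350 bytes.
Track C: 32,000 × 1,267 × 2 × 1 = 81,088,000 bytes.
Track D: 88,200 × 1,267 × 1 × 6 = 670,496,400 bytes.
Total = 4,355,502,550 bytes = 4355.50 MB.

4355.50 MB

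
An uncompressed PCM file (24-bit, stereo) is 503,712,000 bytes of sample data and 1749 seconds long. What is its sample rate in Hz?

Bytes = sample_rate × seconds × bytes_per_sample × channels.
sample_rate = 503,712,000 / (1,749 × 3 × 2) = 503,712,000 / 10,494 = 48,000 Hz.

48,000 Hz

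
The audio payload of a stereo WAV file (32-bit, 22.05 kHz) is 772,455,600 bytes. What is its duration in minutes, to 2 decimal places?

Byte rate = 22,050 × 4 × 2 = 176,400 bytes/s.
Duration = 772,455,600 / 176,400 = 4,379 s.
4,379 s / 60 = 72.98 minutes.

72.98 minutes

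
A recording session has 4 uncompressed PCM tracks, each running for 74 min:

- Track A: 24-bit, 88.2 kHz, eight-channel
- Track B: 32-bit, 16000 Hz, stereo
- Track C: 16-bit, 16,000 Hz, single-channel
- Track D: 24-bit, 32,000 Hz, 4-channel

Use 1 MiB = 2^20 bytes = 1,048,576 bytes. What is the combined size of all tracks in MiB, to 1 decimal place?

11266.7 MiB

74 min = 4,440 s.
Track A: 88,200 × 4,440 × 3 × 8 = 9,398,592,000 bytes.
Track B: 16,000 × 4,440 × 4 × 2 = 568,320,000 bytes.
Track C: 16,000 × 4,440 × 2 × 1 = 142,080,000 bytes.
Track D: 32,000 × 4,440 × 3 × 4 = 1,704,960,000 bytes.
Total = 11,813,952,000 bytes = 11266.7 MiB.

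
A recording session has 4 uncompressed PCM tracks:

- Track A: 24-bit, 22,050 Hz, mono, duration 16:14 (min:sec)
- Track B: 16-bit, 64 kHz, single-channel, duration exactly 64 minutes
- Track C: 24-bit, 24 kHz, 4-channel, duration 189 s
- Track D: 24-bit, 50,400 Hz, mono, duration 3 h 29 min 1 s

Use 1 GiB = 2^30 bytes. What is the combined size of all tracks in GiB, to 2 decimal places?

2.33 GiB

Track A: 16:14 (min:sec) = 974 s; 22,050 × 974 × 3 × 1 = 64,430,100 bytes.
Track B: exactly 64 minutes = 3,840 s; 64,000 × 3,840 × 2 × 1 = 491,520,000 bytes.
Track C: 24,000 × 189 × 3 × 4 = 54,432,000 bytes.
Track D: 3 h 29 min 1 s = 12,541 s; 50,400 × 12,541 × 3 × 1 = 1,896,199,200 bytes.
Total = 2,506,581,300 bytes = 2.33 GiB.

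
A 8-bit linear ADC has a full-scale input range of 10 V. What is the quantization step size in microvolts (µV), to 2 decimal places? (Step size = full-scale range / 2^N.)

39062.50 µV

10 V / 2^8 = 10 / 256 V = 39062.50 µV.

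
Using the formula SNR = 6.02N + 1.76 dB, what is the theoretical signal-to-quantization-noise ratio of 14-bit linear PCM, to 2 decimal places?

86.04 dB

6.02 × 14 + 1.76 = 86.04 dB.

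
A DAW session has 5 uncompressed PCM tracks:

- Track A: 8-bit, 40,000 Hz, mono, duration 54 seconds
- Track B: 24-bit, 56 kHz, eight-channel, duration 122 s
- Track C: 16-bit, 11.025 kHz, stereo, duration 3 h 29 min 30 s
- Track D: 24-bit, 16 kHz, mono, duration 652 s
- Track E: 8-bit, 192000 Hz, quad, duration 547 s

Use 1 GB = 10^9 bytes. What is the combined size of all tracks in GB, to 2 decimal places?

1.17 GB

Track A: 40,000 × 54 × 1 × 1 = 2,160,000 bytes.
Track B: 56,000 × 122 × 3 × 8 = 163,968,000 bytes.
Track C: 3 h 29 min 30 s = 12,570 s; 11,025 × 12,570 × 2 × 2 = 554,337,000 bytes.
Track D: 16,000 × 652 × 3 × 1 = 31,296,000 bytes.
Track E: 192,000 × 547 × 1 × 4 = 420,096,000 bytes.
Total = 1,171,857,000 bytes = 1.17 GB.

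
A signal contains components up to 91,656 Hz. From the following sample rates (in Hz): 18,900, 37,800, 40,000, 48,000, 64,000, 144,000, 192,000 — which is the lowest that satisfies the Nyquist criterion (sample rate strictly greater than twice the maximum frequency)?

192,000 Hz

Need sample rate > 2 × 91,656 = 183,312 Hz.
Lowest listed rate above 183,312 Hz is 192,000 Hz.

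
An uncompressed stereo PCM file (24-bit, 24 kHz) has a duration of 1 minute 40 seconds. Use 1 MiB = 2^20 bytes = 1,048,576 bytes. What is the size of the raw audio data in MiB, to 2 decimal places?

Duration = 1 minute 40 seconds = 100 s.
Bytes = 24,000 samples/s × 100 s × 3 bytes/sample × 2 ch = 14,400,000 bytes.
14,400,000 / 1,048,576 = 13.73 MiB.

13.73 MiB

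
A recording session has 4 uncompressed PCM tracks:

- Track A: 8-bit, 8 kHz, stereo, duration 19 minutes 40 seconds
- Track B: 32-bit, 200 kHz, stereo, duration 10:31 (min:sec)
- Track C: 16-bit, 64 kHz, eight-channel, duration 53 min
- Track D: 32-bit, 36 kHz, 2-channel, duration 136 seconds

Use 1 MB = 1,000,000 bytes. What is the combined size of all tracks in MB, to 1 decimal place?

4324.0 MB

Track A: 19 minutes 40 seconds = 1,180 s; 8,000 × 1,180 × 1 × 2 = 18,880,000 bytes.
Track B: 10:31 (min:sec) = 631 s; 200,000 × 631 × 4 × 2 = 1,009,600,000 bytes.
Track C: 53 min = 3,180 s; 64,000 × 3,180 × 2 × 8 = 3,256,320,000 bytes.
Track D: 36,000 × 136 × 4 × 2 = 39,168,000 bytes.
Total = 4,323,968,000 bytes = 4324.0 MB.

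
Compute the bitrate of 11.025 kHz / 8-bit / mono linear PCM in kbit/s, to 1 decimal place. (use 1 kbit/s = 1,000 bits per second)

88.2 kbit/s

Bit rate = 11,025 × 8 × 1 = 88,200 bits/s.
= 88.2 kbit/s.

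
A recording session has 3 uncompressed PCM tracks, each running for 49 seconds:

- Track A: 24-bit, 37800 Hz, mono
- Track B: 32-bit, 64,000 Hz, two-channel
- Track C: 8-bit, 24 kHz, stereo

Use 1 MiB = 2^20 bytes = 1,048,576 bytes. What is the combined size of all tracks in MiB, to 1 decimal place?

Track A: 37,800 × 49 × 3 × 1 = 5,556,600 bytes.
Track B: 64,000 × 49 × 4 × 2 = 25,088,000 bytes.
Track C: 24,000 × 49 × 1 × 2 = 2,352,000 bytes.
Total = 32,996,600 bytes = 31.5 MiB.

31.5 MiB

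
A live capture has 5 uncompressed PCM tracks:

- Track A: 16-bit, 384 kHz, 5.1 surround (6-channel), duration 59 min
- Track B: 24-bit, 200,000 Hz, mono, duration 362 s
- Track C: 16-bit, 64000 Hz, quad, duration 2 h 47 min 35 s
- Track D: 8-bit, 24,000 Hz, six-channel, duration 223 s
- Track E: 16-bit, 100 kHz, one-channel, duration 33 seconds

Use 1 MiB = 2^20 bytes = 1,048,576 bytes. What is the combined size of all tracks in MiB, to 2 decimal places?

20710.37 MiB

Track A: 59 min = 3,540 s; 384,000 × 3,540 × 2 × 6 = 16,312,320,000 bytes.
Track B: 200,000 × 362 × 3 × 1 = 217,200,000 bytes.
Track C: 2 h 47 min 35 s = 10,055 s; 64,000 × 10,055 × 2 × 4 = 5,148,160,000 bytes.
Track D: 24,000 × 223 × 1 × 6 = 32,112,000 bytes.
Track E: 100,000 × 33 × 2 × 1 = 6,600,000 bytes.
Total = 21,716,392,000 bytes = 20710.37 MiB.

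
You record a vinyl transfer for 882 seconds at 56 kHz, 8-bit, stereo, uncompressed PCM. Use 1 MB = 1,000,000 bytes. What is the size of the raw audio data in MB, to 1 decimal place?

98.8 MB

Bytes = 56,000 samples/s × 882 s × 1 bytes/sample × 2 ch = 98,784,000 bytes.
98,784,000 / 1,000,000 = 98.8 MB.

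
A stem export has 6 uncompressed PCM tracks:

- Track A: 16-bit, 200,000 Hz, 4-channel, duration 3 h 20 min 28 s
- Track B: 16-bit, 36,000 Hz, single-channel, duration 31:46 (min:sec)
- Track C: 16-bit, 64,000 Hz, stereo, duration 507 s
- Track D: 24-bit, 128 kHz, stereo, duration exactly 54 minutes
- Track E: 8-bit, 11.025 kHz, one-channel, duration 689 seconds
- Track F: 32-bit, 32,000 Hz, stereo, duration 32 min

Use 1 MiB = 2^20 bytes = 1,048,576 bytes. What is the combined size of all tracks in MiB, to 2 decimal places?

21456.97 MiB

Track A: 3 h 20 min 28 s = 12,028 s; 200,000 × 12,028 × 2 × 4 = 19,244,800,000 bytes.
Track B: 31:46 (min:sec) = 1,906 s; 36,000 × 1,906 × 2 × 1 = 137,232,000 bytes.
Track C: 64,000 × 507 × 2 × 2 = 129,792,000 bytes.
Track D: exactly 54 minutes = 3,240 s; 128,000 × 3,240 × 3 × 2 = 2,488,320,000 bytes.
Track E: 11,025 × 689 × 1 × 1 = 7,596,225 bytes.
Track F: 32 min = 1,920 s; 32,000 × 1,920 × 4 × 2 = 491,520,000 bytes.
Total = 22,499,260,225 bytes = 21456.97 MiB.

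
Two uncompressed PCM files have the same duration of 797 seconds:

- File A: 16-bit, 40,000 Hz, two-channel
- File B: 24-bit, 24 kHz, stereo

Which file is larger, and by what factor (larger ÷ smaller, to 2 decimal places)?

File A, by a factor of 1.11

File A: 40,000 × 2 × 2 = 160,000 bytes/s.
File B: 24,000 × 3 × 2 = 144,000 bytes/s.
File A is larger; ratio = 127,520,000 / 114,768,000 = 1.11.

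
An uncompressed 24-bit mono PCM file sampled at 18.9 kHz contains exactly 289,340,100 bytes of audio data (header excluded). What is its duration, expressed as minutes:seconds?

Byte rate = 18,900 × 3 × 1 = 56,700 bytes/s.
Duration = 289,340,100 / 56,700 = 5,103 s.
5,103 s = 85:03.

85:03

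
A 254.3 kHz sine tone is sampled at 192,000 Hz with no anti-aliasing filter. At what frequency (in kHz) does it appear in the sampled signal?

Nyquist = 192,000/2 = 96,000 Hz; 254,300 Hz exceeds it.
Alias = |254,300 − 1×192,000| = |254,300 − 192,000| = 62,300 Hz = 62.3 kHz.

62.3 kHz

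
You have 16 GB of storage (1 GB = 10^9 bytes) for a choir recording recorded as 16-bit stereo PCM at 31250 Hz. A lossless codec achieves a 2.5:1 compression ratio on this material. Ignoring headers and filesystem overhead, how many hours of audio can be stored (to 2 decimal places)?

88.89 hours

Uncompressed byte rate = 31,250 × 2 × 2 = 125,000 bytes/s.
After 2.5:1 compression, effective rate ≈ 50000 bytes/s.
Capacity = 16 × 1,000,000,000 = 16,000,000,000 bytes.
16,000,000,000 / effective rate ≈ 320000 s → 88.89 hours.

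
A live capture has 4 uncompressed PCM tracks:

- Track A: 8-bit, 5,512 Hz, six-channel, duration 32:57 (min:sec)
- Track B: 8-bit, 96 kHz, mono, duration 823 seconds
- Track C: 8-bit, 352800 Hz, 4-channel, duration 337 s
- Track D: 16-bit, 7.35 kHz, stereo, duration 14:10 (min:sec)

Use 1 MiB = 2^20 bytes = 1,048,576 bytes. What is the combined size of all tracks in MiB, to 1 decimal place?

Track A: 32:57 (min:sec) = 1,977 s; 5,512 × 1,977 × 1 × 6 = 65,383,344 bytes.
Track B: 96,000 × 823 × 1 × 1 = 79,008,000 bytes.
Track C: 352,800 × 337 × 1 × 4 = 475,574,400 bytes.
Track D: 14:10 (min:sec) = 850 s; 7,350 × 850 × 2 × 2 = 24,990,000 bytes.
Total = 644,955,744 bytes = 615.1 MiB.

615.1 MiB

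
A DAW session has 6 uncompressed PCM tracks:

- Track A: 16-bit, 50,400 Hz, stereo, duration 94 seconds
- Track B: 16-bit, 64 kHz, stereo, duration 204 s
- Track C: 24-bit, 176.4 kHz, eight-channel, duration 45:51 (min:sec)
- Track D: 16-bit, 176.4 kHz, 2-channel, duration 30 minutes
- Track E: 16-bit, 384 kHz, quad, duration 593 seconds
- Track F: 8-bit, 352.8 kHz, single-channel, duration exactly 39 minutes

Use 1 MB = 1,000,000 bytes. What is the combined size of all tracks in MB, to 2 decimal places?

15635.14 MB

Track A: 50,400 × 94 × 2 × 2 = 18,950,400 bytes.
Track B: 64,000 × 204 × 2 × 2 = 52,224,000 bytes.
Track C: 45:51 (min:sec) = 2,751 s; 176,400 × 2,751 × 3 × 8 = 11,646,633,600 bytes.
Track D: 30 minutes = 1,800 s; 176,400 × 1,800 × 2 × 2 = 1,270,080,000 bytes.
Track E: 384,000 × 593 × 2 × 4 = 1,821,696,000 bytes.
Track F: exactly 39 minutes = 2,340 s; 352,800 × 2,340 × 1 × 1 = 825,552,000 bytes.
Total = 15,635,136,000 bytes = 15635.14 MB.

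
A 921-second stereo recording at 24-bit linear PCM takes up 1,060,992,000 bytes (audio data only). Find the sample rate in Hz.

Bytes = sample_rate × seconds × bytes_per_sample × channels.
sample_rate = 1,060,992,000 / (921 × 3 × 2) = 1,060,992,000 / 5,526 = 192,000 Hz.

192,000 Hz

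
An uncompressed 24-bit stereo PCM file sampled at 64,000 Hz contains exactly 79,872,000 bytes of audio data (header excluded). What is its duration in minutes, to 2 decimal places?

3.47 minutes

Byte rate = 64,000 × 3 × 2 = 384,000 bytes/s.
Duration = 79,872,000 / 384,000 = 208 s.
208 s / 60 = 3.47 minutes.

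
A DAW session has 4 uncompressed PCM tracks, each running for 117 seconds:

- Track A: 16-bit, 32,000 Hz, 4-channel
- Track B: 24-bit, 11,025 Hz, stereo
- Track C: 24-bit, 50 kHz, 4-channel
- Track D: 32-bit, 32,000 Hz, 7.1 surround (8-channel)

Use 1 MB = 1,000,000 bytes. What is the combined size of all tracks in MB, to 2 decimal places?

Track A: 32,000 × 117 × 2 × 4 = 29,952,000 bytes.
Track B: 11,025 × 117 × 3 × 2 = 7,739,550 bytes.
Track C: 50,000 × 117 × 3 × 4 = 70,200,000 bytes.
Track D: 32,000 × 117 × 4 × 8 = 119,808,000 bytes.
Total = 227,699,550 bytes = 227.70 MB.

227.70 MB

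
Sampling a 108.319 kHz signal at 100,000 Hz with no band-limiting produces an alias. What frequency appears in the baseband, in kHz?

Nyquist = 100,000/2 = 50,000 Hz; 108,319 Hz exceeds it.
Alias = |108,319 − 1×100,000| = |108,319 − 100,000| = 8,319 Hz = 8.319 kHz.

8.319 kHz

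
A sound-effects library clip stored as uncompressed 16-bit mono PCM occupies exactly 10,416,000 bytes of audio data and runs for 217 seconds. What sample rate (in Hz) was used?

Bytes = sample_rate × seconds × bytes_per_sample × channels.
sample_rate = 10,416,000 / (217 × 2 × 1) = 10,416,000 / 434 = 24,000 Hz.

24,000 Hz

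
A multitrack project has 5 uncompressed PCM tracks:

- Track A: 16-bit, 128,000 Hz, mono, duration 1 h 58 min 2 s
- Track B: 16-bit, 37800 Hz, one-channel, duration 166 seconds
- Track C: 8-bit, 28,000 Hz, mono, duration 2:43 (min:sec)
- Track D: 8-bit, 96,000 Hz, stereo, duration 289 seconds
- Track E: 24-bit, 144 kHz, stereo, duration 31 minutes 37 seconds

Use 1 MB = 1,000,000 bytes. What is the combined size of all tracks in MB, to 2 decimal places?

Track A: 1 h 58 min 2 s = 7,082 s; 128,000 × 7,082 × 2 × 1 = 1,812,992,000 bytes.
Track B: 37,800 × 166 × 2 × 1 = 12,549,600 bytes.
Track C: 2:43 (min:sec) = 163 s; 28,000 × 163 × 1 × 1 = 4,564,000 bytes.
Track D: 96,000 × 289 × 1 × 2 = 55,488,000 bytes.
Track E: 31 minutes 37 seconds = 1,897 s; 144,000 × 1,897 × 3 × 2 = 1,639,008,000 bytes.
Total = 3,524,601,600 bytes = 3524.60 MB.

3524.60 MB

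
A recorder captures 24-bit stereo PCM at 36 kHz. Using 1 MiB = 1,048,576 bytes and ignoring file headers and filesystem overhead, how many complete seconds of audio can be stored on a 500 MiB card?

2,427 seconds

Uncompressed byte rate = 36,000 × 3 × 2 = 216,000 bytes/s.
Capacity = 500 × 1,048,576 = 524,288,000 bytes.
524,288,000 / 216,000 ≈ 2427.26 s → 2,427 seconds.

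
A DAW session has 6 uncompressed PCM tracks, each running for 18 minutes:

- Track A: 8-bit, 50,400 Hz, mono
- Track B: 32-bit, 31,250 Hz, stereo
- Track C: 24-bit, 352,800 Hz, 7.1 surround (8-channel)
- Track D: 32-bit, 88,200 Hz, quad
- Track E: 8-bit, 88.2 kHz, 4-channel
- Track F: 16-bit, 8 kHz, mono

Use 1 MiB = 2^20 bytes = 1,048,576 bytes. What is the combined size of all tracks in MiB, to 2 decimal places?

10863.69 MiB

18 minutes = 1,080 s.
Track A: 50,400 × 1,080 × 1 × 1 = 54,432,000 bytes.
Track B: 31,250 × 1,080 × 4 × 2 = 270,000,000 bytes.
Track C: 352,800 × 1,080 × 3 × 8 = 9,144,576,000 bytes.
Track D: 88,200 × 1,080 × 4 × 4 = 1,524,096,000 bytes.
Track E: 88,200 × 1,080 × 1 × 4 = 381,024,000 bytes.
Track F: 8,000 × 1,080 × 2 × 1 = 17,280,000 bytes.
Total = 11,391,408,000 bytes = 10863.69 MiB.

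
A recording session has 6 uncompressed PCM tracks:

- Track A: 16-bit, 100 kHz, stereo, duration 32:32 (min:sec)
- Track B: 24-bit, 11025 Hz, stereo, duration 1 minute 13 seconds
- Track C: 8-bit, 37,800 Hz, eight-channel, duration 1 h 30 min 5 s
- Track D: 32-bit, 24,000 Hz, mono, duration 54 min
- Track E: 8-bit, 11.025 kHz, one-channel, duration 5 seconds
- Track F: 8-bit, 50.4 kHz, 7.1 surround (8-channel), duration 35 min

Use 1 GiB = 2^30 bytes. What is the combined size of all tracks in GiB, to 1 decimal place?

Track A: 32:32 (min:sec) = 1,952 s; 100,000 × 1,952 × 2 × 2 = 780,800,000 bytes.
Track B: 1 minute 13 seconds = 73 s; 11,025 × 73 × 3 × 2 = 4,828,950 bytes.
Track C: 1 h 30 min 5 s = 5,405 s; 37,800 × 5,405 × 1 × 8 = 1,634,472,000 bytes.
Track D: 54 min = 3,240 s; 24,000 × 3,240 × 4 × 1 = 311,040,000 bytes.
Track E: 11,025 × 5 × 1 × 1 = 55,125 bytes.
Track F: 35 min = 2,100 s; 50,400 × 2,100 × 1 × 8 = 846,720,000 bytes.
Total = 3,577,916,075 bytes = 3.3 GiB.

3.3 GiB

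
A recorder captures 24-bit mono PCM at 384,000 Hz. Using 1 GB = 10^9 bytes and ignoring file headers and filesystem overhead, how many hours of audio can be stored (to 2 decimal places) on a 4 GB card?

Uncompressed byte rate = 384,000 × 3 × 1 = 1,152,000 bytes/s.
Capacity = 4 × 1,000,000,000 = 4,000,000,000 bytes.
4,000,000,000 / 1,152,000 ≈ 3472.22 s → 0.96 hours.

0.96 hours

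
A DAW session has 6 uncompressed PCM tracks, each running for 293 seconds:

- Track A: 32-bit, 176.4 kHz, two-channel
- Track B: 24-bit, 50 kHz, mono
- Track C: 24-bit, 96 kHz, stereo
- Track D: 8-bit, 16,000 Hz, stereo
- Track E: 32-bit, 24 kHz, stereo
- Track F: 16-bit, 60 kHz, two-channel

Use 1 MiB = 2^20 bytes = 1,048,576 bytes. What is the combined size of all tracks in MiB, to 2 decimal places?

726.84 MiB

Track A: 176,400 × 293 × 4 × 2 = 413,481,600 bytes.
Track B: 50,000 × 293 × 3 × 1 = 43,950,000 bytes.
Track C: 96,000 × 293 × 3 × 2 = 168,768,000 bytes.
Track D: 16,000 × 293 × 1 × 2 = 9,376,000 bytes.
Track E: 24,000 × 293 × 4 × 2 = 56,256,000 bytes.
Track F: 60,000 × 293 × 2 × 2 = 70,320,000 bytes.
Total = 762,151,600 bytes = 726.84 MiB.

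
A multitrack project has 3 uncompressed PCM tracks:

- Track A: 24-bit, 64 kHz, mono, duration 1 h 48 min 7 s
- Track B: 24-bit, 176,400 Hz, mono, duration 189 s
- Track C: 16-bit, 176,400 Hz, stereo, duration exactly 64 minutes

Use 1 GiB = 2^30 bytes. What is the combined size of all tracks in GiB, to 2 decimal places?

3.78 GiB

Track A: 1 h 48 min 7 s = 6,487 s; 64,000 × 6,487 × 3 × 1 = 1,245,504,000 bytes.
Track B: 176,400 × 189 × 3 × 1 = 100,018,800 bytes.
Track C: exactly 64 minutes = 3,840 s; 176,400 × 3,840 × 2 × 2 = 2,709,504,000 bytes.
Total = 4,055,026,800 bytes = 3.78 GiB.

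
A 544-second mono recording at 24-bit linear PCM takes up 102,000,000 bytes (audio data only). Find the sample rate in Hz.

62,500 Hz

Bytes = sample_rate × seconds × bytes_per_sample × channels.
sample_rate = 102,000,000 / (544 × 3 × 1) = 102,000,000 / 1,632 = 62,500 Hz.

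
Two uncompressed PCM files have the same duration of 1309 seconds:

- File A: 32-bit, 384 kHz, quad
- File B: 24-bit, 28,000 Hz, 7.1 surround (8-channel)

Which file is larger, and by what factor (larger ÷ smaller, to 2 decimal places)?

File A: 384,000 × 4 × 4 = 6,144,000 bytes/s.
File B: 28,000 × 3 × 8 = 672,000 bytes/s.
File A is larger; ratio = 8,042,496,000 / 879,648,000 = 9.14.

File A, by a factor of 9.14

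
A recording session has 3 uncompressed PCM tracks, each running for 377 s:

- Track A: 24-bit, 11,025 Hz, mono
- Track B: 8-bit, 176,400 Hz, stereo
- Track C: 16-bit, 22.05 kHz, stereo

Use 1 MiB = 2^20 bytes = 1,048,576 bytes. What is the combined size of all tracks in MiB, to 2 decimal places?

Track A: 11,025 × 377 × 3 × 1 = 12,469,275 bytes.
Track B: 176,400 × 377 × 1 × 2 = 133,005,600 bytes.
Track C: 22,050 × 377 × 2 × 2 = 33,251,400 bytes.
Total = 178,726,275 bytes = 170.45 MiB.

170.45 MiB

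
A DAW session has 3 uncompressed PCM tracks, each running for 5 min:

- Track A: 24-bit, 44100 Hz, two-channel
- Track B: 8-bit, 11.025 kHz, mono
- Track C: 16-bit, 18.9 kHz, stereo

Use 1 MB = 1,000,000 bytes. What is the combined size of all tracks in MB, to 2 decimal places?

5 min = 300 s.
Track A: 44,100 × 300 × 3 × 2 = 79,380,000 bytes.
Track B: 11,025 × 300 × 1 × 1 = 3,307,500 bytes.
Track C: 18,900 × 300 × 2 × 2 = 22,680,000 bytes.
Total = 105,367,500 bytes = 105.37 MB.

105.37 MB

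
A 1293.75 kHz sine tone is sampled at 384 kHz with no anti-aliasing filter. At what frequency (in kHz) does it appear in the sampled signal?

141.75 kHz

Nyquist = 384,000/2 = 192,000 Hz; 1,293,750 Hz exceeds it.
Alias = |1,293,750 − 3×384,000| = |1,293,750 − 1,152,000| = 141,750 Hz = 141.75 kHz.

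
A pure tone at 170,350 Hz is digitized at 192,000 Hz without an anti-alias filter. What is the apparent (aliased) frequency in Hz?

21,650 Hz

Nyquist = 192,000/2 = 96,000 Hz; 170,350 Hz exceeds it.
Alias = |170,350 − 1×192,000| = |170,350 − 192,000| = 21,650 Hz.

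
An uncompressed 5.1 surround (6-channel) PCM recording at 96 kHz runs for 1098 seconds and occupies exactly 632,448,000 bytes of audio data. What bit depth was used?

8 bits

Bytes per sample = 632,448,000 / (96,000 × 1,098 × 6) = 632,448,000 / 632,448,000 = 1.
Bit depth = 1 × 8 = 8 bits.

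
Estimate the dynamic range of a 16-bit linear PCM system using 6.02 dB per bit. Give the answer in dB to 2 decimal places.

96.32 dB

16 × 6.02 = 96.32 dB.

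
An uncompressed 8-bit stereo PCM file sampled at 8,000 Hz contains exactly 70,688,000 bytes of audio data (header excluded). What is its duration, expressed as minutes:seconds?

Byte rate = 8,000 × 1 × 2 = 16,000 bytes/s.
Duration = 70,688,000 / 16,000 = 4,418 s.
4,418 s = 73:38.

73:38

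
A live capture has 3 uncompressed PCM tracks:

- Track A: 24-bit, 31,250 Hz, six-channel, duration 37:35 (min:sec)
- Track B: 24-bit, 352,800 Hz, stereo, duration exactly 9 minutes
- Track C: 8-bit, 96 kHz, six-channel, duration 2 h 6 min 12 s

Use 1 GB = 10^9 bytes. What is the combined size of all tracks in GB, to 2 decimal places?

6.77 GB

Track A: 37:35 (min:sec) = 2,255 s; 31,250 × 2,255 × 3 × 6 = 1,268,437,500 bytes.
Track B: exactly 9 minutes = 540 s; 352,800 × 540 × 3 × 2 = 1,143,072,000 bytes.
Track C: 2 h 6 min 12 s = 7,572 s; 96,000 × 7,572 × 1 × 6 = 4,361,472,000 bytes.
Total = 6,772,981,500 bytes = 6.77 GB.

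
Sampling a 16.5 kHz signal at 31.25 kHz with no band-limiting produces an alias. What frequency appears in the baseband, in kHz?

14.75 kHz

Nyquist = 31,250/2 = 15,625 Hz; 16,500 Hz exceeds it.
Alias = |16,500 − 1×31,250| = |16,500 − 31,250| = 14,750 Hz = 14.75 kHz.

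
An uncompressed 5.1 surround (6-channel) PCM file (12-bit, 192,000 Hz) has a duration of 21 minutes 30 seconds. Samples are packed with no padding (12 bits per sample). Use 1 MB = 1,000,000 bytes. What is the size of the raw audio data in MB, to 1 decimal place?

2229.1 MB

Duration = 21 minutes 30 seconds = 1,290 s.
Bits = 192,000 × 1,290 × 12 × 6 = 17,832,960,000 bits = 2,229,120,000 bytes.
2,229,120,000 / 1,000,000 = 2229.1 MB.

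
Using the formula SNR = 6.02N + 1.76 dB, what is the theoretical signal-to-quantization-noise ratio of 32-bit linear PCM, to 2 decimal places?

6.02 × 32 + 1.76 = 194.40 dB.

194.40 dB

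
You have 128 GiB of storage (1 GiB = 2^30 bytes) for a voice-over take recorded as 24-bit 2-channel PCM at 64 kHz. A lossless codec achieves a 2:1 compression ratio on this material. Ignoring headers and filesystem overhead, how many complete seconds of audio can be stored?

Uncompressed byte rate = 64,000 × 3 × 2 = 384,000 bytes/s.
After 2:1 compression, effective rate ≈ 192000 bytes/s.
Capacity = 128 × 1,073,741,824 = 137,438,953,472 bytes.
137,438,953,472 / effective rate ≈ 715827.88 s → 715,827 seconds.

715,827 seconds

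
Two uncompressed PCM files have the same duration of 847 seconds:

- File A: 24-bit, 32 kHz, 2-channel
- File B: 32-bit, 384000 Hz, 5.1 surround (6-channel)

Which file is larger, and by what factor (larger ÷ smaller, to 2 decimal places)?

File A: 32,000 × 3 × 2 = 192,000 bytes/s.
File B: 384,000 × 4 × 6 = 9,216,000 bytes/s.
File B is larger; ratio = 7,805,952,000 / 162,624,000 = 48.00.

File B, by a factor of 48.00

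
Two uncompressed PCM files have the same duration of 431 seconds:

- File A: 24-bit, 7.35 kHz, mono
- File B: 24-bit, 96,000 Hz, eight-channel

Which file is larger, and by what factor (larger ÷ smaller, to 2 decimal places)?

File A: 7,350 × 3 × 1 = 22,050 bytes/s.
File B: 96,000 × 3 × 8 = 2,304,000 bytes/s.
File B is larger; ratio = 993,024,000 / 9,503,550 = 104.49.

File B, by a factor of 104.49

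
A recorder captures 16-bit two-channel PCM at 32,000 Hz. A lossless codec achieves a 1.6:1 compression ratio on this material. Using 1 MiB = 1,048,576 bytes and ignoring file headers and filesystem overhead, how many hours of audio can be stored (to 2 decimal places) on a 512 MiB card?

Uncompressed byte rate = 32,000 × 2 × 2 = 128,000 bytes/s.
After 1.6:1 compression, effective rate ≈ 80000 bytes/s.
Capacity = 512 × 1,048,576 = 536,870,912 bytes.
536,870,912 / effective rate ≈ 6710.89 s → 1.86 hours.

1.86 hours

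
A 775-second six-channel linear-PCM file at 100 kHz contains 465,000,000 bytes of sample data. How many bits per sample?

8 bits

Bytes per sample = 465,000,000 / (100,000 × 775 × 6) = 465,000,000 / 465,000,000 = 1.
Bit depth = 1 × 8 = 8 bits.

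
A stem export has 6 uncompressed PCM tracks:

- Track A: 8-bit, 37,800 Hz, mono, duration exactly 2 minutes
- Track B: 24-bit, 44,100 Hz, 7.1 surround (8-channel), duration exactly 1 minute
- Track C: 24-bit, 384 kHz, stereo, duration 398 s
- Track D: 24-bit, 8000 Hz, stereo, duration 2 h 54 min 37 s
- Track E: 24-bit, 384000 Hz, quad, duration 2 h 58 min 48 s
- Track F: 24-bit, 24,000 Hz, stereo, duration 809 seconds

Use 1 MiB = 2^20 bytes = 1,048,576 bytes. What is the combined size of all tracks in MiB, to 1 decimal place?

48674.6 MiB

Track A: exactly 2 minutes = 120 s; 37,800 × 120 × 1 × 1 = 4,536,000 bytes.
Track B: exactly 1 minute = 60 s; 44,100 × 60 × 3 × 8 = 63,504,000 bytes.
Track C: 384,000 × 398 × 3 × 2 = 916,992,000 bytes.
Track D: 2 h 54 min 37 s = 10,477 s; 8,000 × 10,477 × 3 × 2 = 502,896,000 bytes.
Track E: 2 h 58 min 48 s = 10,728 s; 384,000 × 10,728 × 3 × 4 = 49,434,624,000 bytes.
Track F: 24,000 × 809 × 3 × 2 = 116,496,000 bytes.
Total = 51,039,048,000 bytes = 48674.6 MiB.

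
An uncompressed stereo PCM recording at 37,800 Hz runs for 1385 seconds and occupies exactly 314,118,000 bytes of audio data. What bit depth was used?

24 bits

Bytes per sample = 314,118,000 / (37,800 × 1,385 × 2) = 314,118,000 / 104,706,000 = 3.
Bit depth = 3 × 8 = 24 bits.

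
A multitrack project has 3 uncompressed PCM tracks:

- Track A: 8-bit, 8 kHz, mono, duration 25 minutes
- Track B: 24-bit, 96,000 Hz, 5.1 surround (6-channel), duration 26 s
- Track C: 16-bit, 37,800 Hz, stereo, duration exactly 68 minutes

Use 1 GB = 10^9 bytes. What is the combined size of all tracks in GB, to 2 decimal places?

Track A: 25 minutes = 1,500 s; 8,000 × 1,500 × 1 × 1 = 12,000,000 bytes.
Track B: 96,000 × 26 × 3 × 6 = 44,928,000 bytes.
Track C: exactly 68 minutes = 4,080 s; 37,800 × 4,080 × 2 × 2 = 616,896,000 bytes.
Total = 673,824,000 bytes = 0.67 GB.

0.67 GB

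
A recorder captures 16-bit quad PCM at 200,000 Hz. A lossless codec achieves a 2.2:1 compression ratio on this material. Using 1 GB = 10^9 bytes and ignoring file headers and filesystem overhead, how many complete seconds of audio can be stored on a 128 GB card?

176,000 seconds

Uncompressed byte rate = 200,000 × 2 × 4 = 1,600,000 bytes/s.
After 2.2:1 compression, effective rate ≈ 727272.73 bytes/s.
Capacity = 128 × 1,000,000,000 = 128,000,000,000 bytes.
128,000,000,000 / effective rate ≈ 176000 s → 176,000 seconds.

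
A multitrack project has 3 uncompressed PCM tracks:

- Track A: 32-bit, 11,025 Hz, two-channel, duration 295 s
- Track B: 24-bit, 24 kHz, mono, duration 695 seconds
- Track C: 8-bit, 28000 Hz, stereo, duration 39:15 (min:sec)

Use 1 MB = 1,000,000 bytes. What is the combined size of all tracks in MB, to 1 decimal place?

Track A: 11,025 × 295 × 4 × 2 = 26,019,000 bytes.
Track B: 24,000 × 695 × 3 × 1 = 50,040,000 bytes.
Track C: 39:15 (min:sec) = 2,355 s; 28,000 × 2,355 × 1 × 2 = 131,880,000 bytes.
Total = 207,939,000 bytes = 207.9 MB.

207.9 MB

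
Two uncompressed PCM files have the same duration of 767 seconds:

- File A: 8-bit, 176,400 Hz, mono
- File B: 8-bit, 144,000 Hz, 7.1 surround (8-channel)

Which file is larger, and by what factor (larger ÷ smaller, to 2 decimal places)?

File B, by a factor of 6.53

File A: 176,400 × 1 × 1 = 176,400 bytes/s.
File B: 144,000 × 1 × 8 = 1,152,000 bytes/s.
File B is larger; ratio = 883,584,000 / 135,298,800 = 6.53.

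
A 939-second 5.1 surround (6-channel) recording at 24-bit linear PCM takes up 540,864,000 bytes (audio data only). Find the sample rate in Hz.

32,000 Hz

Bytes = sample_rate × seconds × bytes_per_sample × channels.
sample_rate = 540,864,000 / (939 × 3 × 6) = 540,864,000 / 16,902 = 32,000 Hz.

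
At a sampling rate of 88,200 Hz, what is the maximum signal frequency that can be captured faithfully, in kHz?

Nyquist frequency = sample rate / 2 = 88,200 / 2 = 44.1 kHz.

44.1 kHz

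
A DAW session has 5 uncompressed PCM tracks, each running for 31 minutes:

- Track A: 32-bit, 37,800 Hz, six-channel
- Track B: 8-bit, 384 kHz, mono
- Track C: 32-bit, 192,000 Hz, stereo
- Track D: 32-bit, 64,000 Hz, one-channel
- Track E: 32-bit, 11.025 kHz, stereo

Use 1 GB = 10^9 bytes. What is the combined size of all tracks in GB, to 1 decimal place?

5.9 GB

31 minutes = 1,860 s.
Track A: 37,800 × 1,860 × 4 × 6 = 1,687,392,000 bytes.
Track B: 384,000 × 1,860 × 1 × 1 = 714,240,000 bytes.
Track C: 192,000 × 1,860 × 4 × 2 = 2,856,960,000 bytes.
Track D: 64,000 × 1,860 × 4 × 1 = 476,160,000 bytes.
Track E: 11,025 × 1,860 × 4 × 2 = 164,052,000 bytes.
Total = 5,898,804,000 bytes = 5.9 GB.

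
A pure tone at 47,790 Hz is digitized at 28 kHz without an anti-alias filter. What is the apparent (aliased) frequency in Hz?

8,210 Hz

Nyquist = 28,000/2 = 14,000 Hz; 47,790 Hz exceeds it.
Alias = |47,790 − 2×28,000| = |47,790 − 56,000| = 8,210 Hz.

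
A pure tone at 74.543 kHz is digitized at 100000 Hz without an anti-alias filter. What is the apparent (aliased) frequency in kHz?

25.457 kHz

Nyquist = 100,000/2 = 50,000 Hz; 74,543 Hz exceeds it.
Alias = |74,543 − 1×100,000| = |74,543 − 100,000| = 25,457 Hz = 25.457 kHz.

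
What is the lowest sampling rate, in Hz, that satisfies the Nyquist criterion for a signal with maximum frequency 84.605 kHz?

Minimum sample rate = 2 × 84,605 Hz = 169,210 Hz.

169,210 Hz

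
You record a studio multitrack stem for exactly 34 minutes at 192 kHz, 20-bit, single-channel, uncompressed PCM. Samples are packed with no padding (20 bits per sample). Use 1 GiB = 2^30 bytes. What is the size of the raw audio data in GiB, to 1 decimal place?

Duration = exactly 34 minutes = 2,040 s.
Bits = 192,000 × 2,040 × 20 × 1 = 7,833,600,000 bits = 979,200,000 bytes.
979,200,000 / 1,073,741,824 = 0.9 GiB.

0.9 GiB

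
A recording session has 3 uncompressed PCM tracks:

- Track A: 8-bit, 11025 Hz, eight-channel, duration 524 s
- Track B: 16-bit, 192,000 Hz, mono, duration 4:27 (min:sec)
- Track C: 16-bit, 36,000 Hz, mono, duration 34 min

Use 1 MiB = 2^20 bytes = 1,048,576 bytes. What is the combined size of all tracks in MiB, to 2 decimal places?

281.93 MiB

Track A: 11,025 × 524 × 1 × 8 = 46,216,800 bytes.
Track B: 4:27 (min:sec) = 267 s; 192,000 × 267 × 2 × 1 = 102,528,000 bytes.
Track C: 34 min = 2,040 s; 36,000 × 2,040 × 2 × 1 = 146,880,000 bytes.
Total = 295,624,800 bytes = 281.93 MiB.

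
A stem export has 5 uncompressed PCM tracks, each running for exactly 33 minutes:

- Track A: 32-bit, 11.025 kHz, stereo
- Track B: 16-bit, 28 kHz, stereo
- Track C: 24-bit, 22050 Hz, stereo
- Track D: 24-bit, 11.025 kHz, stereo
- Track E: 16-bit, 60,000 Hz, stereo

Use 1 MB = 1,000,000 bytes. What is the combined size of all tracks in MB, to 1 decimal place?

1264.5 MB

exactly 33 minutes = 1,980 s.
Track A: 11,025 × 1,980 × 4 × 2 = 174,636,000 bytes.
Track B: 28,000 × 1,980 × 2 × 2 = 221,760,000 bytes.
Track C: 22,050 × 1,980 × 3 × 2 = 261,954,000 bytes.
Track D: 11,025 × 1,980 × 3 × 2 = 130,977,000 bytes.
Track E: 60,000 × 1,980 × 2 × 2 = 475,200,000 bytes.
Total = 1,264,527,000 bytes = 1264.5 MB.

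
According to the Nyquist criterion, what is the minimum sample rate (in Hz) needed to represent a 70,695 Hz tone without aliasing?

141,390 Hz

Minimum sample rate = 2 × 70,695 Hz = 141,390 Hz.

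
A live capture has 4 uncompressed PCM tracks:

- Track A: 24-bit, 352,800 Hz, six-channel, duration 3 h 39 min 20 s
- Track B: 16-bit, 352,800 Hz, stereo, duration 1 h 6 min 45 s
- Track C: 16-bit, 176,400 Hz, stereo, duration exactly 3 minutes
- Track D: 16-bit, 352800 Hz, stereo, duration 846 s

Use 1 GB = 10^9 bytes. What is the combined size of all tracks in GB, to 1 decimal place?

90.5 GB

Track A: 3 h 39 min 20 s = 13,160 s; 352,800 × 13,160 × 3 × 6 = 83,571,264,000 bytes.
Track B: 1 h 6 min 45 s = 4,005 s; 352,800 × 4,005 × 2 × 2 = 5,651,856,000 bytes.
Track C: exactly 3 minutes = 180 s; 176,400 × 180 × 2 × 2 = 127,008,000 bytes.
Track D: 352,800 × 846 × 2 × 2 = 1,193,875,200 bytes.
Total = 90,544,003,200 bytes = 90.5 GB.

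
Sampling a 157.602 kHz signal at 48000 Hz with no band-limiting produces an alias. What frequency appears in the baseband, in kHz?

13.602 kHz

Nyquist = 48,000/2 = 24,000 Hz; 157,602 Hz exceeds it.
Alias = |157,602 − 3×48,000| = |157,602 − 144,000| = 13,602 Hz = 13.602 kHz.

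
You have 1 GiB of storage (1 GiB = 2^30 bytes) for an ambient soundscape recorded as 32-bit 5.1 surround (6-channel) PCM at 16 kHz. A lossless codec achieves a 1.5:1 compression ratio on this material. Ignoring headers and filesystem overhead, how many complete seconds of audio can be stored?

Uncompressed byte rate = 16,000 × 4 × 6 = 384,000 bytes/s.
After 1.5:1 compression, effective rate ≈ 256000 bytes/s.
Capacity = 1 × 1,073,741,824 = 1,073,741,824 bytes.
1,073,741,824 / effective rate ≈ 4194.3 s → 4,194 seconds.

4,194 seconds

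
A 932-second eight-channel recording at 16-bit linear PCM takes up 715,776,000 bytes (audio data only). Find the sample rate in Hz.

48,000 Hz

Bytes = sample_rate × seconds × bytes_per_sample × channels.
sample_rate = 715,776,000 / (932 × 2 × 8) = 715,776,000 / 14,912 = 48,000 Hz.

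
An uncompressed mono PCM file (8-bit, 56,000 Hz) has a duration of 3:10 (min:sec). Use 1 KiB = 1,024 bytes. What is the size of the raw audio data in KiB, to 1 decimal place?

10390.6 KiB

Duration = 3:10 (min:sec) = 190 s.
Bytes = 56,000 samples/s × 190 s × 1 bytes/sample × 1 ch = 10,640,000 bytes.
10,640,000 / 1,024 = 10390.6 KiB.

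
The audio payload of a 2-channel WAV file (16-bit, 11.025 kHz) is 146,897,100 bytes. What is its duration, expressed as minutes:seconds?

Byte rate = 11,025 × 2 × 2 = 44,100 bytes/s.
Duration = 146,897,100 / 44,100 = 3,331 s.
3,331 s = 55:31.

55:31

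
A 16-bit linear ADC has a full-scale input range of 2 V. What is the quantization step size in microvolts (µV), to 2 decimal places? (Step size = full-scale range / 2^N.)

30.52 µV

2 V / 2^16 = 2 / 65,536 V = 30.52 µV.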